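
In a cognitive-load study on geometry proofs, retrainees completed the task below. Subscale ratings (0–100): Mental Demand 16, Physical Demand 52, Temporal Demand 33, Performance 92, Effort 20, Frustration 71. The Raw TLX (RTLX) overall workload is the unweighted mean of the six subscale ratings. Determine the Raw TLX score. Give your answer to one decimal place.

Sum of ratings = 16 + 52 + 33 + 92 + 20 + 71 = 284.
RTLX = 284 / 6 = 47.3333 ≈ 47.3.

47.3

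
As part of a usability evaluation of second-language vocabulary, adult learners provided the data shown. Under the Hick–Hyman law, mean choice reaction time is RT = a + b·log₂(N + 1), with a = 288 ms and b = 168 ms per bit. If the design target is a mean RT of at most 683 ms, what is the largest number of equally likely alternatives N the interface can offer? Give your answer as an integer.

4

Set 288 + 168·log₂(N + 1) ≤ 683.
log₂(N + 1) ≤ (683 − 288) / 168 = 2.3512.
N + 1 ≤ 2^2.3512 = 5.1025.
N ≤ 4.1025, so the largest integer N is 4.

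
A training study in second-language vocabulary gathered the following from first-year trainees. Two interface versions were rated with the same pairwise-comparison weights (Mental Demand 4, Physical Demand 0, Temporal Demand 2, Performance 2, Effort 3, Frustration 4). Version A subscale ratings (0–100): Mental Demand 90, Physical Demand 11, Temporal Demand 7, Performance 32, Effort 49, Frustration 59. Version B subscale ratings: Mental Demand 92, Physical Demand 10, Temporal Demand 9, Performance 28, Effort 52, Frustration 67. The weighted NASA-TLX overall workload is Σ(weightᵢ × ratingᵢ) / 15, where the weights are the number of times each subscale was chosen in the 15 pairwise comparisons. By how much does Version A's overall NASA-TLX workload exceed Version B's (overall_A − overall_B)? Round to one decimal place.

-3.0

Version A weighted sum = 4·90 + 0·11 + 2·7 + 2·32 + 3·49 + 4·59 = 360 + 0 + 14 + 64 + 147 + 236 = 821; overall_A = 821/15 = 54.7333.
Version B weighted sum = 4·92 + 0·10 + 2·9 + 2·28 + 3·52 + 4·67 = 368 + 0 + 18 + 56 + 156 + 268 = 866; overall_B = 866/15 = 57.7333.
Difference = 54.7333 − 57.7333 = -3.0000 ≈ -3.0.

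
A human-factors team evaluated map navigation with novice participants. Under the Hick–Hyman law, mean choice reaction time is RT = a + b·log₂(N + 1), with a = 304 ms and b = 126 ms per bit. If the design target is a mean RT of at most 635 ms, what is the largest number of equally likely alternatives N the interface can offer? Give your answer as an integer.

Set 304 + 126·log₂(N + 1) ≤ 635.
log₂(N + 1) ≤ (635 − 304) / 126 = 2.6270.
N + 1 ≤ 2^2.6270 = 6.1774.
N ≤ 5.1774, so the largest integer N is 5.

5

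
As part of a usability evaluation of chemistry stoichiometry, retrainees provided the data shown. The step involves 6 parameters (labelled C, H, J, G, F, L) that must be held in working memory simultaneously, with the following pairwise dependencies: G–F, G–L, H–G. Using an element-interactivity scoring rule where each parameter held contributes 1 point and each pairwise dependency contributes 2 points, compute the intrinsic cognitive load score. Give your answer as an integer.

Count of parameters held simultaneously: 6.
Count of pairwise dependencies listed: 3.
Element contribution: 6 × 1 = 6.
Interaction contribution: 3 × 2 = 6.
Intrinsic load = 6 + 6 = 12.

12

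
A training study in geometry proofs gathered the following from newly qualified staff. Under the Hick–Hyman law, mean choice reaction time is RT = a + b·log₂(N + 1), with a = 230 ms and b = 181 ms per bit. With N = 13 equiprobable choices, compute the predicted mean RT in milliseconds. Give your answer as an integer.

919

log₂(13 + 1) = log₂(14) = 3.8074.
RT = 230 + 181 × 3.8074 = 230 + 689.1394 = 919.1394 ms.
≈ 919 ms.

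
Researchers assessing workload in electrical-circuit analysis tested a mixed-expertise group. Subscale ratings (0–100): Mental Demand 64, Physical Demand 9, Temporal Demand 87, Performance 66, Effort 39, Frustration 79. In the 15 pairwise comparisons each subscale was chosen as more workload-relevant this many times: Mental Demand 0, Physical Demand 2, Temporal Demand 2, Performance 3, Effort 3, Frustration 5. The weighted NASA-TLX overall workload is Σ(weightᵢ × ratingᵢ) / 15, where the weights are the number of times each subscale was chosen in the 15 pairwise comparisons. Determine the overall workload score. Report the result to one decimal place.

The tallies are the weights (they sum to 15).
Weighted sum = 0·64 + 2·9 + 2·87 + 3·66 + 3·39 + 5·79
            = 0 + 18 + 174 + 198 + 117 + 395 = 902.
Overall workload = 902 / 15 = 60.1333 ≈ 60.1.

60.1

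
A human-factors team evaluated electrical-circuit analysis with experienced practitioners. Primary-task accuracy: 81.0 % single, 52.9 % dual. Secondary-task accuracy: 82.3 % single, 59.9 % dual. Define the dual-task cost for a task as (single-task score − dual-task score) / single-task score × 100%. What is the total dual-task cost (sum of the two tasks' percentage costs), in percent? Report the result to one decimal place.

61.9

Primary cost = (81.0 − 52.9) / 81.0 × 100% = 34.6914%.
Secondary cost = (82.3 − 59.9) / 82.3 × 100% = 27.2175%.
Total = 34.6914% + 27.2175% = 61.9089% ≈ 61.9%.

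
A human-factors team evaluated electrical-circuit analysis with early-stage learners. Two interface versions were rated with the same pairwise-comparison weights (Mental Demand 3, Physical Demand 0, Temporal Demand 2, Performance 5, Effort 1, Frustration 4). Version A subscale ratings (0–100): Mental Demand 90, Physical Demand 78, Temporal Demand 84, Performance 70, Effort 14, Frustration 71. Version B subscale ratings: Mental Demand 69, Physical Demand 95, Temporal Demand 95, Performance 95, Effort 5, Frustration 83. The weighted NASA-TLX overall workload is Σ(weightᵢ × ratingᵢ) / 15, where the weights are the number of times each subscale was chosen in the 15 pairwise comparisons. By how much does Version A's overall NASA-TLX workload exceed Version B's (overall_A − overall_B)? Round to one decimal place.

-8.2

Version A weighted sum = 3·90 + 0·78 + 2·84 + 5·70 + 1·14 + 4·71 = 270 + 0 + 168 + 350 + 14 + 284 = 1086; overall_A = 1086/15 = 72.4000.
Version B weighted sum = 3·69 + 0·95 + 2·95 + 5·95 + 1·5 + 4·83 = 207 + 0 + 190 + 475 + 5 + 332 = 1209; overall_B = 1209/15 = 80.6000.
Difference = 72.4000 − 80.6000 = -8.2000 ≈ -8.2.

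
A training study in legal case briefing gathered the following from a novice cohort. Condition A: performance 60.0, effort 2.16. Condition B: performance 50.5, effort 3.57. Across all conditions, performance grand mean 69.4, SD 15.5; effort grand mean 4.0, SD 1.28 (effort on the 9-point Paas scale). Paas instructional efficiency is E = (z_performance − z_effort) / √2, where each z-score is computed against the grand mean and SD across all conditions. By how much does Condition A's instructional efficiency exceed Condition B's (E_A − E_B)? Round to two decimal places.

Condition A: z_P = (60.0 − 69.4)/15.5 = -0.6065; z_E = (2.16 − 4.0)/1.28 = -1.4375; E_A = (-0.6065 − (-1.4375))/√2 = 0.5876.
Condition B: z_P = (50.5 − 69.4)/15.5 = -1.2194; z_E = (3.57 − 4.0)/1.28 = -0.3359; E_B = (-1.2194 − (-0.3359))/√2 = -0.6247.
E_A − E_B = 0.5876 − (-0.6247) = 1.2123 ≈ 1.21.

1.21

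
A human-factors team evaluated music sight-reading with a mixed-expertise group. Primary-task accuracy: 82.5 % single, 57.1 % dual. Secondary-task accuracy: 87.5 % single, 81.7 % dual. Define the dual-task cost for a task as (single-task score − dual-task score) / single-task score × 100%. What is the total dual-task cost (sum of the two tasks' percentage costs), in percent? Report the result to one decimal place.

37.4

Primary cost = (82.5 − 57.1) / 82.5 × 100% = 30.7879%.
Secondary cost = (87.5 − 81.7) / 87.5 × 100% = 6.6286%.
Total = 30.7879% + 6.6286% = 37.4165% ≈ 37.4%.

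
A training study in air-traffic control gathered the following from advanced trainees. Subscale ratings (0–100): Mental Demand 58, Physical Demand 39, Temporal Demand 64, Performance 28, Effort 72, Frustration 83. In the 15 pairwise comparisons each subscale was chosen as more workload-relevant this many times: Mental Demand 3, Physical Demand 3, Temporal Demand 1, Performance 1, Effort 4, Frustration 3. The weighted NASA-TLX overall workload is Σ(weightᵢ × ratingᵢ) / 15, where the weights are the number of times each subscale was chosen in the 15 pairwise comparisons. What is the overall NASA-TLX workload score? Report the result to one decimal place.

The tallies are the weights (they sum to 15).
Weighted sum = 3·58 + 3·39 + 1·64 + 1·28 + 4·72 + 3·83
            = 174 + 117 + 64 + 28 + 288 + 249 = 920.
Overall workload = 920 / 15 = 61.3333 ≈ 61.3.

61.3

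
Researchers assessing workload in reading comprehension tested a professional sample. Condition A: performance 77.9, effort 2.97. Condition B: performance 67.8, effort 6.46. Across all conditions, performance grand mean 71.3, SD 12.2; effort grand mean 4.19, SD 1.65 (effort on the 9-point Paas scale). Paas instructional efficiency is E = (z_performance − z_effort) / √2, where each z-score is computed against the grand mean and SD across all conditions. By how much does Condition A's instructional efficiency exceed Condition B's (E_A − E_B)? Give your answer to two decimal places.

2.08

Condition A: z_P = (77.9 − 71.3)/12.2 = 0.5410; z_E = (2.97 − 4.19)/1.65 = -0.7394; E_A = (0.5410 − (-0.7394))/√2 = 0.9054.
Condition B: z_P = (67.8 − 71.3)/12.2 = -0.2869; z_E = (6.46 − 4.19)/1.65 = 1.3758; E_B = (-0.2869 − 1.3758)/√2 = -1.1757.
E_A − E_B = 0.9054 − (-1.1757) = 2.0811 ≈ 2.08.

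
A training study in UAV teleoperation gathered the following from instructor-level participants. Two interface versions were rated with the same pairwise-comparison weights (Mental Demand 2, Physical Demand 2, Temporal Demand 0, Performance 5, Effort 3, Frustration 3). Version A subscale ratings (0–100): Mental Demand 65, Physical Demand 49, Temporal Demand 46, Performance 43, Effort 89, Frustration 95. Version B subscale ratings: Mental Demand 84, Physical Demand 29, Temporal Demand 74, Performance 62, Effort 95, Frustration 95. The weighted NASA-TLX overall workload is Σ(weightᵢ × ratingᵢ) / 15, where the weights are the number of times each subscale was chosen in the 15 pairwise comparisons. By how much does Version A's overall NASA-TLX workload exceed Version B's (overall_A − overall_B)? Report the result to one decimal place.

-7.4

Version A weighted sum = 2·65 + 2·49 + 0·46 + 5·43 + 3·89 + 3·95 = 130 + 98 + 0 + 215 + 267 + 285 = 995; overall_A = 995/15 = 66.3333.
Version B weighted sum = 2·84 + 2·29 + 0·74 + 5·62 + 3·95 + 3·95 = 168 + 58 + 0 + 310 + 285 + 285 = 1106; overall_B = 1106/15 = 73.7333.
Difference = 66.3333 − 73.7333 = -7.4000 ≈ -7.4.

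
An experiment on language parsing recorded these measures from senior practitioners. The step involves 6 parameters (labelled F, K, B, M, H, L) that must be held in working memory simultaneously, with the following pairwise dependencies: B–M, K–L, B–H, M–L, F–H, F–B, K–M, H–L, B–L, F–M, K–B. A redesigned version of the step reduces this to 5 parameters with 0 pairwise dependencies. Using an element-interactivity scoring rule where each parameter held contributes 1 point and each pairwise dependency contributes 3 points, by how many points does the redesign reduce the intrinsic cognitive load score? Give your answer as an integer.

34

Original: 6 × 1 + 11 × 3 = 6 + 33 = 39.
Redesigned: 5 × 1 + 0 × 3 = 5 + 0 = 5.
Reduction = 39 − 5 = 34.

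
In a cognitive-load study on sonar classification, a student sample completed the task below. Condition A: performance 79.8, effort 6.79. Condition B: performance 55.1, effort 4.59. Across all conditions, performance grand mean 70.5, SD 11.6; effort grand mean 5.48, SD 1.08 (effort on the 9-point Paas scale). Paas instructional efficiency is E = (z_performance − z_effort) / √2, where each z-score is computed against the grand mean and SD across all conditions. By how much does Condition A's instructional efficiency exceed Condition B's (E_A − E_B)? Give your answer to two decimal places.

0.07

Condition A: z_P = (79.8 − 70.5)/11.6 = 0.8017; z_E = (6.79 − 5.48)/1.08 = 1.2130; E_A = (0.8017 − 1.2130)/√2 = -0.2908.
Condition B: z_P = (55.1 − 70.5)/11.6 = -1.3276; z_E = (4.59 − 5.48)/1.08 = -0.8241; E_B = (-1.3276 − (-0.8241))/√2 = -0.3560.
E_A − E_B = -0.2908 − (-0.3560) = 0.0652 ≈ 0.07.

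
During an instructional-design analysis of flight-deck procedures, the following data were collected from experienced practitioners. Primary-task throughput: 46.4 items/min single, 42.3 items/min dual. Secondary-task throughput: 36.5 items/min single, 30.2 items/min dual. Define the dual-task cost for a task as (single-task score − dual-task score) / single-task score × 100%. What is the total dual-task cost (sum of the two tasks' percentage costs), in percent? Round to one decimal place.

26.1

Primary cost = (46.4 − 42.3) / 46.4 × 100% = 8.8362%.
Secondary cost = (36.5 − 30.2) / 36.5 × 100% = 17.2603%.
Total = 8.8362% + 17.2603% = 26.0965% ≈ 26.1%.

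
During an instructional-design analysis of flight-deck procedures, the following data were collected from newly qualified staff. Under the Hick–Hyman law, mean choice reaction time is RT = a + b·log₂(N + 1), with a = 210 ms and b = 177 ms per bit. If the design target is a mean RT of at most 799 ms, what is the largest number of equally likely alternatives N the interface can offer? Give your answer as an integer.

9

Set 210 + 177·log₂(N + 1) ≤ 799.
log₂(N + 1) ≤ (799 − 210) / 177 = 3.3277.
N + 1 ≤ 2^3.3277 = 10.0401.
N ≤ 9.0401, so the largest integer N is 9.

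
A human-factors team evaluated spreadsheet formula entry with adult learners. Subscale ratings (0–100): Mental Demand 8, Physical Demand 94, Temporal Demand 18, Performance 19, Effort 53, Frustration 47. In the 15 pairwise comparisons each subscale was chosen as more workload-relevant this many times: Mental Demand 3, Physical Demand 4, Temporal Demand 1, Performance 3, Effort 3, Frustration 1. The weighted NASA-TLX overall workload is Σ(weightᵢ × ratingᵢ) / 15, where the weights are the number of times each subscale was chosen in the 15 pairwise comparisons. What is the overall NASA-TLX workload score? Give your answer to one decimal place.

The tallies are the weights (they sum to 15).
Weighted sum = 3·8 + 4·94 + 1·18 + 3·19 + 3·53 + 1·47
            = 24 + 376 + 18 + 57 + 159 + 47 = 681.
Overall workload = 681 / 15 = 45.4000 ≈ 45.4.

45.4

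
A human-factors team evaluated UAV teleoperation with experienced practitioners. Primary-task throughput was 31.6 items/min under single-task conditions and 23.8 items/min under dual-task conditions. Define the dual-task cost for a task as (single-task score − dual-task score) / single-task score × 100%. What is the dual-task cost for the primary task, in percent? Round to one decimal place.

24.7

Cost = (31.6 − 23.8) / 31.6 × 100%
     = 7.8000 / 31.6 × 100% = 24.6835%.
≈ 24.7%.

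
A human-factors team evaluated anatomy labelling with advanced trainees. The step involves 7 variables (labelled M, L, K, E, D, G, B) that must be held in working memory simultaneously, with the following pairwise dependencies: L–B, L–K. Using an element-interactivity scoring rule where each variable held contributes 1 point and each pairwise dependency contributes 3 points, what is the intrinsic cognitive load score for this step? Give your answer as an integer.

13

Count of variables held simultaneously: 7.
Count of pairwise dependencies listed: 2.
Element contribution: 7 × 1 = 7.
Interaction contribution: 2 × 3 = 6.
Intrinsic load = 7 + 6 = 13.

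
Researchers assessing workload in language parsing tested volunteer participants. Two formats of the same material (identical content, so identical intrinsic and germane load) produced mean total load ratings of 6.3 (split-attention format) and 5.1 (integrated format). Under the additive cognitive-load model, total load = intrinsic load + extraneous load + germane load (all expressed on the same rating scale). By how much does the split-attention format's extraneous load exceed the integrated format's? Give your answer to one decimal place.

1.2

Intrinsic and germane load are equal across formats, so the difference in total load equals the difference in extraneous load.
Extraneous-load difference = 6.3 − 5.1 = 1.2.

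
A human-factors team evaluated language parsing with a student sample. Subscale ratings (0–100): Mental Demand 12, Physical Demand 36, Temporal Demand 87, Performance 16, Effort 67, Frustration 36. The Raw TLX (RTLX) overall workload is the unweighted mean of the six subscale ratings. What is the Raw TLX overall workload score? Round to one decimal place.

42.3

Sum of ratings = 12 + 36 + 87 + 16 + 67 + 36 = 254.
RTLX = 254 / 6 = 42.3333 ≈ 42.3.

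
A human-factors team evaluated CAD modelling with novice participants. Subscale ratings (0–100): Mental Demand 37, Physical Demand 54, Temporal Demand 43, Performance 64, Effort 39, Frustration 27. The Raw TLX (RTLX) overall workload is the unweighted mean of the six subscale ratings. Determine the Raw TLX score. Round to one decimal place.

Sum of ratings = 37 + 54 + 43 + 64 + 39 + 27 = 264.
RTLX = 264 / 6 = 44.0000 ≈ 44.0.

44.0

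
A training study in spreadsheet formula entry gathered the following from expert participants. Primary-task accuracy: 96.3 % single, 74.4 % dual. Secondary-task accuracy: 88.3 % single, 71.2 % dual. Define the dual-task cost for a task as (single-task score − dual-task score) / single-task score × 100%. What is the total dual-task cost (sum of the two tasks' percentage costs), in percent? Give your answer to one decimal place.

Primary cost = (96.3 − 74.4) / 96.3 × 100% = 22.7414%.
Secondary cost = (88.3 − 71.2) / 88.3 × 100% = 19.3658%.
Total = 22.7414% + 19.3658% = 42.1072% ≈ 42.1%.

42.1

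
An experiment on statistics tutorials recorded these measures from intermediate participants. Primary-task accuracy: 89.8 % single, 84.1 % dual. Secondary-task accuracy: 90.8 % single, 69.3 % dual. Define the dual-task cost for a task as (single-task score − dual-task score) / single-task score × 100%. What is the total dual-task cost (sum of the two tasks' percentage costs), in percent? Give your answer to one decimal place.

30.0

Primary cost = (89.8 − 84.1) / 89.8 × 100% = 6.3474%.
Secondary cost = (90.8 − 69.3) / 90.8 × 100% = 23.6784%.
Total = 6.3474% + 23.6784% = 30.0258% ≈ 30.0%.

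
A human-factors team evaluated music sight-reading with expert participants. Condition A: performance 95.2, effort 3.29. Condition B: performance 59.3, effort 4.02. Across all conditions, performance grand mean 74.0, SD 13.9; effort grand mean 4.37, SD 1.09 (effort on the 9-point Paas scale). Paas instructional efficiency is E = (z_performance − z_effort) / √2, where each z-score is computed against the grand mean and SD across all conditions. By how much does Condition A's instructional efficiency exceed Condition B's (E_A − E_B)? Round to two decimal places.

Condition A: z_P = (95.2 − 74.0)/13.9 = 1.5252; z_E = (3.29 − 4.37)/1.09 = -0.9908; E_A = (1.5252 − (-0.9908))/√2 = 1.7791.
Condition B: z_P = (59.3 − 74.0)/13.9 = -1.0576; z_E = (4.02 − 4.37)/1.09 = -0.3211; E_B = (-1.0576 − (-0.3211))/√2 = -0.5208.
E_A − E_B = 1.7791 − (-0.5208) = 2.2999 ≈ 2.30.

2.30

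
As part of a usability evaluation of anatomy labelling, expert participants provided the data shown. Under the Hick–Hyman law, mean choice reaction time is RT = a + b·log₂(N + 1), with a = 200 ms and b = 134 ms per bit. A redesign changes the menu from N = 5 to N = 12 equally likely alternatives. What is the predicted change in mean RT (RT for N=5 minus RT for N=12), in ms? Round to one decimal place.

-149.5

RT(5) = 200 + 134·log₂(6) = 200 + 134·2.5850 = 546.3900 ms.
RT(12) = 200 + 134·log₂(13) = 200 + 134·3.7004 = 695.8536 ms.
Difference = 546.3900 − 695.8536 = -149.4636 ≈ -149.5 ms.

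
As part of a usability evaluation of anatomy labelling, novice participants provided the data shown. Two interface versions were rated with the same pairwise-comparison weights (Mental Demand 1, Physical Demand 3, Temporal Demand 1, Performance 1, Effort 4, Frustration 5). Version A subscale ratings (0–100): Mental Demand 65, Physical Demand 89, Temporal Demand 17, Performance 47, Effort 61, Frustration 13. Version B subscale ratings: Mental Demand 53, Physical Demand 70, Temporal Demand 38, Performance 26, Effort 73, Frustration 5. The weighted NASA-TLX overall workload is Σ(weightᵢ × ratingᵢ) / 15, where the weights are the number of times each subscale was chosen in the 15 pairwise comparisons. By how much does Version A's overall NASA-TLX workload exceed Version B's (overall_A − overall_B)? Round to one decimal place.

4.1

Version A weighted sum = 1·65 + 3·89 + 1·17 + 1·47 + 4·61 + 5·13 = 65 + 267 + 17 + 47 + 244 + 65 = 705; overall_A = 705/15 = 47.0000.
Version B weighted sum = 1·53 + 3·70 + 1·38 + 1·26 + 4·73 + 5·5 = 53 + 210 + 38 + 26 + 292 + 25 = 644; overall_B = 644/15 = 42.9333.
Difference = 47.0000 − 42.9333 = 4.0667 ≈ 4.1.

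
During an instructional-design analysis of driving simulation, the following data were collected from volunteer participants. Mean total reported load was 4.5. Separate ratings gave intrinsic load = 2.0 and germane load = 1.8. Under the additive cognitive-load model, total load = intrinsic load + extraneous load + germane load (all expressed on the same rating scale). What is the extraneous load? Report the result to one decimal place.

0.7

extraneous load = total − intrinsic − germane
             = 4.5 − 2.0 − 1.8 = 0.7.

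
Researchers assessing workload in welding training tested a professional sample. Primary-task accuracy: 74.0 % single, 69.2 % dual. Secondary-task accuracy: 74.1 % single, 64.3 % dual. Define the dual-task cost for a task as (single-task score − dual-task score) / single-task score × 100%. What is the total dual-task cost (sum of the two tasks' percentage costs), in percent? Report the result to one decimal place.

19.7

Primary cost = (74.0 − 69.2) / 74.0 × 100% = 6.4865%.
Secondary cost = (74.1 − 64.3) / 74.1 × 100% = 13.2254%.
Total = 6.4865% + 13.2254% = 19.7119% ≈ 19.7%.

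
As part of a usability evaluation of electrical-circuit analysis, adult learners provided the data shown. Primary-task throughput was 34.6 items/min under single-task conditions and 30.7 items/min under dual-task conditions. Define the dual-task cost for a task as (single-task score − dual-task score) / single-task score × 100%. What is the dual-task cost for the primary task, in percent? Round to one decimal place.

Cost = (34.6 − 30.7) / 34.6 × 100%
     = 3.9000 / 34.6 × 100% = 11.2717%.
≈ 11.3%.

11.3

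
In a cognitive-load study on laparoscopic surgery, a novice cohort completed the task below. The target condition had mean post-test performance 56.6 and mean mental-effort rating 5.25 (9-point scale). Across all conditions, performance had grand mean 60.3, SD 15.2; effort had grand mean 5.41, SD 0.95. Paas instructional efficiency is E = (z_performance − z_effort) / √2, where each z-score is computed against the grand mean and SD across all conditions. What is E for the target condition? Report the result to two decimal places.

z_performance = (56.6 − 60.3) / 15.2 = -3.7000 / 15.2 = -0.2434.
z_effort = (5.25 − 5.41) / 0.95 = -0.1600 / 0.95 = -0.1684.
z_P − z_E = -0.2434 − (-0.1684) = -0.0750.
E = -0.0750 / √2 = -0.0750 / 1.41421 = -0.0530 ≈ -0.05.

-0.05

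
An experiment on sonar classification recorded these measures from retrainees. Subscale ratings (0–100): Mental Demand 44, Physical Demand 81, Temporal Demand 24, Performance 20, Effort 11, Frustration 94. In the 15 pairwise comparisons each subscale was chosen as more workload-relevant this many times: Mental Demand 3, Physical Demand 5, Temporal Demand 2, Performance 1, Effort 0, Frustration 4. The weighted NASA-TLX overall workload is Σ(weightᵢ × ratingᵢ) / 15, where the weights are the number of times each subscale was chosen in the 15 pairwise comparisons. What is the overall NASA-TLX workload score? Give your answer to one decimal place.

65.4

The tallies are the weights (they sum to 15).
Weighted sum = 3·44 + 5·81 + 2·24 + 1·20 + 0·11 + 4·94
            = 132 + 405 + 48 + 20 + 0 + 376 = 981.
Overall workload = 981 / 15 = 65.4000 ≈ 65.4.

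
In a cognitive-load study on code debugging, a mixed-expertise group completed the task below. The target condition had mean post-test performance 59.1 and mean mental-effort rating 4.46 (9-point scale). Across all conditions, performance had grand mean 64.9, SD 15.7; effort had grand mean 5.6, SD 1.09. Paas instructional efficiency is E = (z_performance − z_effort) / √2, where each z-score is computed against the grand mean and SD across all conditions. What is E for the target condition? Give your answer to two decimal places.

0.48

z_performance = (59.1 − 64.9) / 15.7 = -5.8000 / 15.7 = -0.3694.
z_effort = (4.46 − 5.6) / 1.09 = -1.1400 / 1.09 = -1.0459.
z_P − z_E = -0.3694 − (-1.0459) = 0.6765.
E = 0.6765 / √2 = 0.6765 / 1.41421 = 0.4784 ≈ 0.48.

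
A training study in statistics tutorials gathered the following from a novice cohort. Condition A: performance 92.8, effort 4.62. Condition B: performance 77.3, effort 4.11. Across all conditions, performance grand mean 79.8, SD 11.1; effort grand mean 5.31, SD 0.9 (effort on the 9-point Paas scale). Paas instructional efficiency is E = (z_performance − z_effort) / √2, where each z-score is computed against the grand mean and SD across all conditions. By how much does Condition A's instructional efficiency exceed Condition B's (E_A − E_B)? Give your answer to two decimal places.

0.59

Condition A: z_P = (92.8 − 79.8)/11.1 = 1.1712; z_E = (4.62 − 5.31)/0.9 = -0.7667; E_A = (1.1712 − (-0.7667))/√2 = 1.3703.
Condition B: z_P = (77.3 − 79.8)/11.1 = -0.2252; z_E = (4.11 − 5.31)/0.9 = -1.3333; E_B = (-0.2252 − (-1.3333))/√2 = 0.7835.
E_A − E_B = 1.3703 − 0.7835 = 0.5868 ≈ 0.59.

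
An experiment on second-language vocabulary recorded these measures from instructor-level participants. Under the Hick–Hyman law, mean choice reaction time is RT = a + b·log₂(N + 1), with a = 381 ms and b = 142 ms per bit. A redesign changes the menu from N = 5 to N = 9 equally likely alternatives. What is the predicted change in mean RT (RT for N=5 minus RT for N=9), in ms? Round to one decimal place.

-104.6

RT(5) = 381 + 142·log₂(6) = 381 + 142·2.5850 = 748.0700 ms.
RT(9) = 381 + 142·log₂(10) = 381 + 142·3.3219 = 852.7098 ms.
Difference = 748.0700 − 852.7098 = -104.6398 ≈ -104.6 ms.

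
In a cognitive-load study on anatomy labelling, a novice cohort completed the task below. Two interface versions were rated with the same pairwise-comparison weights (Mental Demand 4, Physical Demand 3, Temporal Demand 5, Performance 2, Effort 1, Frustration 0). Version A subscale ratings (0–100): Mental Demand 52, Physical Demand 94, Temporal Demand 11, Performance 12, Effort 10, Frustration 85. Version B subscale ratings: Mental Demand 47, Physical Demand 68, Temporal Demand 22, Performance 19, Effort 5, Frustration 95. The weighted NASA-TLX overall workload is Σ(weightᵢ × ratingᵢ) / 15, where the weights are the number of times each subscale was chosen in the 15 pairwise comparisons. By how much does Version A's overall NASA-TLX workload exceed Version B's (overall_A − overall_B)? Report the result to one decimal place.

Version A weighted sum = 4·52 + 3·94 + 5·11 + 2·12 + 1·10 + 0·85 = 208 + 282 + 55 + 24 + 10 + 0 = 579; overall_A = 579/15 = 38.6000.
Version B weighted sum = 4·47 + 3·68 + 5·22 + 2·19 + 1·5 + 0·95 = 188 + 204 + 110 + 38 + 5 + 0 = 545; overall_B = 545/15 = 36.3333.
Difference = 38.6000 − 36.3333 = 2.2667 ≈ 2.3.

2.3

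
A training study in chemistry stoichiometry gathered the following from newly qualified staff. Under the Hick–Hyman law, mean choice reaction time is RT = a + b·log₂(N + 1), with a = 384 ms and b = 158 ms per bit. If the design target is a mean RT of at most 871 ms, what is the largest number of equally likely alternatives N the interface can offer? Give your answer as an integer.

7

Set 384 + 158·log₂(N + 1) ≤ 871.
log₂(N + 1) ≤ (871 − 384) / 158 = 3.0823.
N + 1 ≤ 2^3.0823 = 8.4696.
N ≤ 7.4696, so the largest integer N is 7.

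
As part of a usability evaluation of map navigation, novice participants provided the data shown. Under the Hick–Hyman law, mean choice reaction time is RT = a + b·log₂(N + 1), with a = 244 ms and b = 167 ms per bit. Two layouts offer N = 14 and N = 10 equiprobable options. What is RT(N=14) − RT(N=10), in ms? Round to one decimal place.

RT(14) = 244 + 167·log₂(15) = 244 + 167·3.9069 = 896.4523 ms.
RT(10) = 244 + 167·log₂(11) = 244 + 167·3.4594 = 821.7198 ms.
Difference = 896.4523 − 821.7198 = 74.7325 ≈ 74.7 ms.

74.7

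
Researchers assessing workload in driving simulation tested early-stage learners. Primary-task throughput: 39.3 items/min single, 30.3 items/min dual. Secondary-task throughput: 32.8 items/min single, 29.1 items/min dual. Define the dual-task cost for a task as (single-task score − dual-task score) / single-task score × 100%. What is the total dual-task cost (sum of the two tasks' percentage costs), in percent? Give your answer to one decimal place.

Primary cost = (39.3 − 30.3) / 39.3 × 100% = 22.9008%.
Secondary cost = (32.8 − 29.1) / 32.8 × 100% = 11.2805%.
Total = 22.9008% + 11.2805% = 34.1813% ≈ 34.2%.

34.2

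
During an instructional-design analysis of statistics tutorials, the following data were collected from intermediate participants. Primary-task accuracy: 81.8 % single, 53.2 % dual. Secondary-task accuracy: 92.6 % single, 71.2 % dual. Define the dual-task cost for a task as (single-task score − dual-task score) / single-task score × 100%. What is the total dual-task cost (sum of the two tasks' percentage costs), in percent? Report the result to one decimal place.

Primary cost = (81.8 − 53.2) / 81.8 × 100% = 34.9633%.
Secondary cost = (92.6 − 71.2) / 92.6 × 100% = 23.1102%.
Total = 34.9633% + 23.1102% = 58.0735% ≈ 58.1%.

58.1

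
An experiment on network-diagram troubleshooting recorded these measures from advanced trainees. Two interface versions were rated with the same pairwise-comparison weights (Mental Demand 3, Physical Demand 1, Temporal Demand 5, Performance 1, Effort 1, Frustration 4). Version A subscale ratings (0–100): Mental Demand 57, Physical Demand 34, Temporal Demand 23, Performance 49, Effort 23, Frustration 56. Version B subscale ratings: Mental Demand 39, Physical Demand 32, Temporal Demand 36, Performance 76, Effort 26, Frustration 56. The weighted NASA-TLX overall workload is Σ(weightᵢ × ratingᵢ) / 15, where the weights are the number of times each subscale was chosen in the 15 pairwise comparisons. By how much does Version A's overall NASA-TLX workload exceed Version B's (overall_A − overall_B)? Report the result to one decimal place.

Version A weighted sum = 3·57 + 1·34 + 5·23 + 1·49 + 1·23 + 4·56 = 171 + 34 + 115 + 49 + 23 + 224 = 616; overall_A = 616/15 = 41.0667.
Version B weighted sum = 3·39 + 1·32 + 5·36 + 1·76 + 1·26 + 4·56 = 117 + 32 + 180 + 76 + 26 + 224 = 655; overall_B = 655/15 = 43.6667.
Difference = 41.0667 − 43.6667 = -2.6000 ≈ -2.6.

-2.6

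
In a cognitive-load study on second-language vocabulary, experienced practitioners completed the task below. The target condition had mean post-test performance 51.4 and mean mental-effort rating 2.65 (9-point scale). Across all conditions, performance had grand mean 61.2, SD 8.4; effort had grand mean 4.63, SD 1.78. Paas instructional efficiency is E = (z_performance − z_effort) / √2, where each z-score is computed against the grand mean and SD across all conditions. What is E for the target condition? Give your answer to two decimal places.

z_performance = (51.4 − 61.2) / 8.4 = -9.8000 / 8.4 = -1.1667.
z_effort = (2.65 − 4.63) / 1.78 = -1.9800 / 1.78 = -1.1124.
z_P − z_E = -1.1667 − (-1.1124) = -0.0543.
E = -0.0543 / √2 = -0.0543 / 1.41421 = -0.0384 ≈ -0.04.

-0.04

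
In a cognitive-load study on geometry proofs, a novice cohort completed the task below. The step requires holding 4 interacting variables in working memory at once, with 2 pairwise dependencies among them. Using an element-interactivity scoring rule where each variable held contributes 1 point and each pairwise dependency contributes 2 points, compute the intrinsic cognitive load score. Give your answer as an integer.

8

Element contribution: 4 × 1 = 4.
Interaction contribution: 2 × 2 = 4.
Intrinsic load = 4 + 4 = 8.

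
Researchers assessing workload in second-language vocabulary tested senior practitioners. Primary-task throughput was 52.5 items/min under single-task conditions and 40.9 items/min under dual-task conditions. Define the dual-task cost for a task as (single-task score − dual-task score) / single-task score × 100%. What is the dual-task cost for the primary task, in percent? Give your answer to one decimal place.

Cost = (52.5 − 40.9) / 52.5 × 100%
     = 11.6000 / 52.5 × 100% = 22.0952%.
≈ 22.1%.

22.1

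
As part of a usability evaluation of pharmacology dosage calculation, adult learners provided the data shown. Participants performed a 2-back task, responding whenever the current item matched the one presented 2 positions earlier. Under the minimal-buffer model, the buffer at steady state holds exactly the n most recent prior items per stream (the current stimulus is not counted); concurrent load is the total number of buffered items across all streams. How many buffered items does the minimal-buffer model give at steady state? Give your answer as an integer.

2

The buffer holds the 2 most recent prior items.
Steady-state concurrent load = 2 items.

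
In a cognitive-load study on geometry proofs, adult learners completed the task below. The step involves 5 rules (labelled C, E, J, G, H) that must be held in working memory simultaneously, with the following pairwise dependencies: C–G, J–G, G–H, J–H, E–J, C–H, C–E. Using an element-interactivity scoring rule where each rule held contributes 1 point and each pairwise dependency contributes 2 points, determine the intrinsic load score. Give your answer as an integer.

19

Count of rules held simultaneously: 5.
Count of pairwise dependencies listed: 7.
Element contribution: 5 × 1 = 5.
Interaction contribution: 7 × 2 = 14.
Intrinsic load = 5 + 14 = 19.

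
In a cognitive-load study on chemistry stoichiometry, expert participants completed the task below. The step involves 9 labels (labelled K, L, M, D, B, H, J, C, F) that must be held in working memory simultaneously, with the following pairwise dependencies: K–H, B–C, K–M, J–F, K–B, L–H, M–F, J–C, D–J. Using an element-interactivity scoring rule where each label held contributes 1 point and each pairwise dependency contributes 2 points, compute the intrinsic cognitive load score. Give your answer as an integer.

27

Count of labels held simultaneously: 9.
Count of pairwise dependencies listed: 9.
Element contribution: 9 × 1 = 9.
Interaction contribution: 9 × 2 = 18.
Intrinsic load = 9 + 18 = 27.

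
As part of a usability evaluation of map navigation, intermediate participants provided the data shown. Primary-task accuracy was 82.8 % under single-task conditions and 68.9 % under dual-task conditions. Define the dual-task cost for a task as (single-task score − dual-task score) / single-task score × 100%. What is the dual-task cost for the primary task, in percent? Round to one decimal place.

Cost = (82.8 − 68.9) / 82.8 × 100%
     = 13.9000 / 82.8 × 100% = 16.7874%.
≈ 16.8%.

16.8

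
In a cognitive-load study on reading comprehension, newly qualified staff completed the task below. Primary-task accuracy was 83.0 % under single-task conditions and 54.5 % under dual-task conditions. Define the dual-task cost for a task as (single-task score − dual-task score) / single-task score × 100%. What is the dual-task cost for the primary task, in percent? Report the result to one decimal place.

Cost = (83.0 − 54.5) / 83.0 × 100%
     = 28.5000 / 83.0 × 100% = 34.3373%.
≈ 34.3%.

34.3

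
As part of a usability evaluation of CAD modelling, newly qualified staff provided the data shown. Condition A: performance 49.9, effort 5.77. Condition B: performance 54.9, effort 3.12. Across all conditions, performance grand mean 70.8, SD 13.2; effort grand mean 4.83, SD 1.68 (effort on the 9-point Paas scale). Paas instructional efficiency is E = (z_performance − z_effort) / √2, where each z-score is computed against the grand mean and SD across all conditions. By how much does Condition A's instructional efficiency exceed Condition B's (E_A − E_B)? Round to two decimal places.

Condition A: z_P = (49.9 − 70.8)/13.2 = -1.5833; z_E = (5.77 − 4.83)/1.68 = 0.5595; E_A = (-1.5833 − 0.5595)/√2 = -1.5152.
Condition B: z_P = (54.9 − 70.8)/13.2 = -1.2045; z_E = (3.12 − 4.83)/1.68 = -1.0179; E_B = (-1.2045 − (-1.0179))/√2 = -0.1319.
E_A − E_B = -1.5152 − (-0.1319) = -1.3833 ≈ -1.38.

-1.38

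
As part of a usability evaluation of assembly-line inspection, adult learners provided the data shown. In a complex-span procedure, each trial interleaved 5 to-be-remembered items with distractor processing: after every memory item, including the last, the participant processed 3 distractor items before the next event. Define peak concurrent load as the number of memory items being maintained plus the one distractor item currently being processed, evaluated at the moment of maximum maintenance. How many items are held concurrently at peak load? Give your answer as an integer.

6

Maintenance is greatest during the distractor(s) after memory item 5: all 5 memory items are being held.
One distractor item is concurrently being processed.
Peak concurrent load = 5 + 1 = 6 items.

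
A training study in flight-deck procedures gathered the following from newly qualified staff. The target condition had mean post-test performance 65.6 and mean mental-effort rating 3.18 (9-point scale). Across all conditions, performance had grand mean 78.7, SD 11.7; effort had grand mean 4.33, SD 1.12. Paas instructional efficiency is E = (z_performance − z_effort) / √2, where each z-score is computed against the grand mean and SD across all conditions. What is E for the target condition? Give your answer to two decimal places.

-0.07

z_performance = (65.6 − 78.7) / 11.7 = -13.1000 / 11.7 = -1.1197.
z_effort = (3.18 − 4.33) / 1.12 = -1.1500 / 1.12 = -1.0268.
z_P − z_E = -1.1197 − (-1.0268) = -0.0929.
E = -0.0929 / √2 = -0.0929 / 1.41421 = -0.0657 ≈ -0.07.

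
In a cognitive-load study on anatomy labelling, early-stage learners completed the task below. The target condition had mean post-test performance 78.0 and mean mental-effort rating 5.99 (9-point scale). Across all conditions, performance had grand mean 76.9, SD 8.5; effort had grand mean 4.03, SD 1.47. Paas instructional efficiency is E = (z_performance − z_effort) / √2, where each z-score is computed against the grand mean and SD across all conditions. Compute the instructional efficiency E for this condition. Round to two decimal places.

z_performance = (78.0 − 76.9) / 8.5 = 1.1000 / 8.5 = 0.1294.
z_effort = (5.99 − 4.03) / 1.47 = 1.9600 / 1.47 = 1.3333.
z_P − z_E = 0.1294 − 1.3333 = -1.2039.
E = -1.2039 / √2 = -1.2039 / 1.41421 = -0.8513 ≈ -0.85.

-0.85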